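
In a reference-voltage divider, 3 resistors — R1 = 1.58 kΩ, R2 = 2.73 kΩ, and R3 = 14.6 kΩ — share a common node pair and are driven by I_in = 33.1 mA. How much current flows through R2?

I ≈ 11.4 mA

Total conductance ΣG = 1/1.58 + 1/2.73 + 1/14.6 = 1.068 (units of 1/kΩ).
By the current-divider rule, I = I_in · G_k/ΣG = 33.1 × 0.3431 = 11.36 mA.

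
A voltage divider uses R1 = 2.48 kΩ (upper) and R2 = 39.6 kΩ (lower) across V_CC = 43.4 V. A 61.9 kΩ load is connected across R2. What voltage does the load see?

V_out ≈ 39.4 V

First combine the lower leg with the load: R2 ‖ R_L = 24.15 kΩ.
Then V_out = V_CC · R2'/(R1 + R2') = 43.4 × 24.15/26.63 = 39.36 V.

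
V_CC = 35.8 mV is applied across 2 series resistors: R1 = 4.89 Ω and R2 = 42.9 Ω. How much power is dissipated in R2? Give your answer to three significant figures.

P ≈ 24.1 µW

The common current is I = 35.8/47.79 = 0.7491 mA.
P(R2) = I²·R2 = (0.7491)² × 42.9 = 24.07 µW.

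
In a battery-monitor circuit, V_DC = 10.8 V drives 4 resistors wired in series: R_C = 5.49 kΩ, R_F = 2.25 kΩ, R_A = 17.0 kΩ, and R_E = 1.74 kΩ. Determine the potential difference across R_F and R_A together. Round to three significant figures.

Series total: ΣR = 5.49 + 2.25 + 17.0 + 1.74 = 26.48 kΩ.
R_{R_F..R_A} = 2.25 + 17.0 = 19.25 kΩ.
By the voltage-divider rule, V = 10.8 × 19.25/26.48 = 7.851 V.

V ≈ 7.85 V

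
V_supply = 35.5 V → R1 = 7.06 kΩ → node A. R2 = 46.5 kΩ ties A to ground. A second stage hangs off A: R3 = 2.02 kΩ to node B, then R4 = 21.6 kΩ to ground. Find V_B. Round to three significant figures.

V_B ≈ 22.4 V

Node A sees R2 in parallel with the series input of stage 2, R3 + R4 = 23.62 kΩ.
R2 ‖ (R3+R4) = 15.66 kΩ.
First divider: V_A = V_supply · 15.66/(7.06 + 15.66) = 24.47 V.
Then the unloaded second divider: V_B = V_A × R4/(R3+R4) = 24.47 × 0.9145 = 22.38 V.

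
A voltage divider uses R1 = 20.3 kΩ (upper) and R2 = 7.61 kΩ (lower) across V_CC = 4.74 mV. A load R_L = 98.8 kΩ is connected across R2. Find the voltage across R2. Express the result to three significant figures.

The load sits in parallel with R2, giving an effective lower resistance R2' = R2·R_L/(R2+R_L) = 7.066 kΩ.
Now apply the divider: V_out = 4.74 × 0.2582 = 1.224 mV.
(Unloaded it would be 1.29 mV; the load pulls it down.)

V_out ≈ 1.22 mV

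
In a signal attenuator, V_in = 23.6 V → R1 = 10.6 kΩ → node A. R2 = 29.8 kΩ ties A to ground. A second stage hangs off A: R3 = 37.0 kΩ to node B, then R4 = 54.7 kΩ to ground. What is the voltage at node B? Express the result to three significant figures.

V_B ≈ 9.57 V

Node A sees R2 in parallel with the series input of stage 2, R3 + R4 = 91.70 kΩ.
R2 ‖ (R3+R4) = 22.49 kΩ.
V_A = 23.6 × 22.49/(10.6 + 22.49) = 16.04 V.
V_B = V_A × 0.5965 = 9.568 V.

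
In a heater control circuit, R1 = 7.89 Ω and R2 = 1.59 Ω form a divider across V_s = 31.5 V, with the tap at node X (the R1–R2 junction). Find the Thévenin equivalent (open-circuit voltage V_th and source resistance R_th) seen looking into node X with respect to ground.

Open-circuit (no load on X): V_th = V_s · R2/(R1 + R2) = 31.5 × 1.59/(7.890 + 1.59) = 5.283 V.
Zeroing V_s shorts the top of R1 to ground, so R_th = R1 ‖ R2 = 1.323 Ω.

V_th ≈ 5.28 V, R_th ≈ 1.32 Ω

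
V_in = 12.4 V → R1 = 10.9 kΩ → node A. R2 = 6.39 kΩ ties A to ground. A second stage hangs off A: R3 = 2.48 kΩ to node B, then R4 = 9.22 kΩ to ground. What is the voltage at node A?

V_A ≈ 3.41 V

Node A sees R2 in parallel with the series input of stage 2, R3 + R4 = 11.70 kΩ.
R2 ‖ (R3+R4) = 4.133 kΩ.
First divider: V_A = V_in · 4.133/(10.9 + 4.133) = 3.409 V.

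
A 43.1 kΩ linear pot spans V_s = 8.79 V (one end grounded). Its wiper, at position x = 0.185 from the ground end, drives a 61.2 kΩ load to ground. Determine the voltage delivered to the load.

The pot divides into 35.13 kΩ above the wiper and 7.974 kΩ below.
R_L loads the lower segment: effective lower R = 7.054 kΩ.
Then V_out = V_s · 7.054/(35.13 + 7.054) = 1.470 V.

V_out ≈ 1.47 V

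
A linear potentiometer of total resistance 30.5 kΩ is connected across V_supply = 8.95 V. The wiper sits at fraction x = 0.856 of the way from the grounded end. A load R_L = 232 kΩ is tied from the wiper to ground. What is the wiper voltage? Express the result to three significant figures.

V_out ≈ 7.54 V

The pot divides into 4.392 kΩ above the wiper and 26.11 kΩ below.
Lower segment in parallel with the load: 26.11 ‖ 232 = 23.47 kΩ.
Then V_out = V_supply · 23.47/(4.392 + 23.47) = 7.539 V.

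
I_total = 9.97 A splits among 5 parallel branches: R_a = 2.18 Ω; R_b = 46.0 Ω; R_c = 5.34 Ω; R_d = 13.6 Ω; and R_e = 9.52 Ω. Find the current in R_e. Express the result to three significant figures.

I ≈ 1.24 A

ΣG = 1/2.18 + 1/46.0 + 1/5.34 + 1/13.6 + 1/9.52 = 0.8463.
By the current-divider rule, I = I_total · G_k/ΣG = 9.97 × 0.1241 = 1.237 A.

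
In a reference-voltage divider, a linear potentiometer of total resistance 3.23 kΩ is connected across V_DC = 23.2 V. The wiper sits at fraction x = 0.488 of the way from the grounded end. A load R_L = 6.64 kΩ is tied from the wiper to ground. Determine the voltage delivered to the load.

Split the track: R_lower = x·R_p = 1.576 kΩ, R_upper = (1−x)·R_p = 1.654 kΩ.
Lower segment in parallel with the load: 1.576 ‖ 6.64 = 1.274 kΩ.
Then V_out = V_DC · 1.274/(1.654 + 1.274) = 10.09 V.

V_out ≈ 10.1 V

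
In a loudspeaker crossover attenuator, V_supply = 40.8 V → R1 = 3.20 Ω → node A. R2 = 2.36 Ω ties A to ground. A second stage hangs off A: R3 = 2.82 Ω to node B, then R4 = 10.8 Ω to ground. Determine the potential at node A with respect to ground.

Looking into the second stage from A: R3 + R4 = 13.62 Ω appears in parallel with R2.
Effective lower resistance at A: R2 ‖ 13.62 = 2.011 Ω.
V_A = 40.8 × 2.011/(3.20 + 2.011) = 15.75 V.

V_A ≈ 15.7 V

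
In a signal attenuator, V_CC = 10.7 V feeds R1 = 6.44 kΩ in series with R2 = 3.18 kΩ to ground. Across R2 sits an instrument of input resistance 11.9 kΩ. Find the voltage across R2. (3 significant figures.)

The load sits in parallel with R2, giving an effective lower resistance R2' = R2·R_L/(R2+R_L) = 2.509 kΩ.
Now apply the divider: V_out = 10.7 × 0.2804 = 3.000 V.

V_out ≈ 3.00 V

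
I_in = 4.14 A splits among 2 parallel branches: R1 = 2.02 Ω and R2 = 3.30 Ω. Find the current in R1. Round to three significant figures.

I ≈ 2.57 A

For two parallel branches, I_k = I_in · (other R)/(sum of R).
So I = 4.14 × 3.30/5.320 = 2.568 A.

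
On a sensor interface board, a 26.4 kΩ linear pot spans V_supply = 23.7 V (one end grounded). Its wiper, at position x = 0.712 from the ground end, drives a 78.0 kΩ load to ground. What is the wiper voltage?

Split the track: R_lower = x·R_p = 18.80 kΩ, R_upper = (1−x)·R_p = 7.603 kΩ.
Lower segment in parallel with the load: 18.80 ‖ 78.0 = 15.15 kΩ.
Then V_out = V_supply · 15.15/(7.603 + 15.15) = 15.78 V.

V_out ≈ 15.8 V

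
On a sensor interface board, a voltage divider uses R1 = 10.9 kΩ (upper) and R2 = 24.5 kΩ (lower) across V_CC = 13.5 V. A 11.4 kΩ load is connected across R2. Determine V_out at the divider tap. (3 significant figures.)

First combine the lower leg with the load: R2 ‖ R_L = 7.780 kΩ.
Voltage divider with the loaded lower leg: V_out = 13.5 × 7.780/(10.9 + 7.780) = 13.5 × 0.4165 = 5.623 V.
(Unloaded it would be 9.34 V; the load pulls it down.)

V_out ≈ 5.62 V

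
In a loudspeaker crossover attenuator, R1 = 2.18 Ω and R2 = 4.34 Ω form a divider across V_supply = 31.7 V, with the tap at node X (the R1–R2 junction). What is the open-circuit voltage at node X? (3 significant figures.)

V_th ≈ 21.1 V

Open-circuit (no load on X): V_th = V_supply · R2/(R1 + R2) = 31.7 × 4.34/(2.180 + 4.34) = 21.10 V.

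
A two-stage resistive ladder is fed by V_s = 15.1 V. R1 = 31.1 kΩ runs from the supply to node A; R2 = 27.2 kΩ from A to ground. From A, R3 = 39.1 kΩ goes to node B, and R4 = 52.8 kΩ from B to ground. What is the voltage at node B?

V_B ≈ 3.50 V

Node A sees R2 in parallel with the series input of stage 2, R3 + R4 = 91.90 kΩ.
Effective lower resistance at A: R2 ‖ 91.90 = 20.99 kΩ.
First divider: V_A = V_s · 20.99/(31.1 + 20.99) = 6.084 V.
Stage 2 is unloaded, so V_B = V_A · R4/(R3+R4) = 6.084 × 52.8/91.90 = 3.496 V.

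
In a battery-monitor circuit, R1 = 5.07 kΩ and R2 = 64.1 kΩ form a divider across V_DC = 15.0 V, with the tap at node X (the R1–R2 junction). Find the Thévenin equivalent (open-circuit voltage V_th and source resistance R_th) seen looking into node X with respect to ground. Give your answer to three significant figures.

V_th ≈ 13.9 V, R_th ≈ 4.70 kΩ

Open-circuit (no load on X): V_th = V_DC · R2/(R1 + R2) = 15.0 × 64.1/(5.070 + 64.1) = 13.90 V.
Looking into X with the source shorted: R_th = R1·R2/(R1+R2) = 5.070 × 64.1/69.17 = 4.698 kΩ.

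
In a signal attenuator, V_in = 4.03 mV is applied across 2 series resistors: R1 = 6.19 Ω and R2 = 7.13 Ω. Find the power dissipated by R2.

ΣR = 13.32 Ω → I = 4.03/13.32 = 0.3026 mA.
V(R2) = I·R = 2.157 mV; P = V·I = 2.157 × 0.3026 = 0.6527 µW.

P ≈ 0.653 µW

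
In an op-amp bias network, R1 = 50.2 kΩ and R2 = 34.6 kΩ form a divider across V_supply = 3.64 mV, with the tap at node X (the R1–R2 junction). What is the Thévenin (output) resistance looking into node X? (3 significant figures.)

With V_supply suppressed (replaced by a short), R_th = R1 ‖ R2 = (50.20 × 34.6)/(50.20 + 34.6) = 20.48 kΩ.

R_th ≈ 20.5 kΩ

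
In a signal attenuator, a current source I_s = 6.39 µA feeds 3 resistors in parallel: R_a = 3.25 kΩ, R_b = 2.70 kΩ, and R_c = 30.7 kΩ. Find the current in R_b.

Conductances: ΣG = 1/3.25 + 1/2.70 + 1/30.7 = 0.7106 (1/kΩ).
By the current-divider rule, I = I_s · G_k/ΣG = 6.39 × 0.5212 = 3.330 µA.

I ≈ 3.33 µA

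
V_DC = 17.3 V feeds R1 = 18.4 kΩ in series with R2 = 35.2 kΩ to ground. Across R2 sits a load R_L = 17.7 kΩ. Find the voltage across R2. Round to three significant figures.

V_out ≈ 6.75 V

First combine the lower leg with the load: R2 ‖ R_L = 11.78 kΩ.
Voltage divider with the loaded lower leg: V_out = 17.3 × 11.78/(18.4 + 11.78) = 17.3 × 0.3903 = 6.752 V.
(Unloaded it would be 11.4 V; the load pulls it down.)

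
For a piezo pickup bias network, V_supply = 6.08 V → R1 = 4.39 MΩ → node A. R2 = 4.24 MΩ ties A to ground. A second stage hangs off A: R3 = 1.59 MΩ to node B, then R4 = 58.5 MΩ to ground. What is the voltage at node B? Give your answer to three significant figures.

Node A sees R2 in parallel with the series input of stage 2, R3 + R4 = 60.09 MΩ.
R2 ‖ (R3+R4) = 3.961 MΩ.
First divider: V_A = V_supply · 3.961/(4.39 + 3.961) = 2.884 V.
Then the unloaded second divider: V_B = V_A × R4/(R3+R4) = 2.884 × 0.9735 = 2.807 V.

V_B ≈ 2.81 V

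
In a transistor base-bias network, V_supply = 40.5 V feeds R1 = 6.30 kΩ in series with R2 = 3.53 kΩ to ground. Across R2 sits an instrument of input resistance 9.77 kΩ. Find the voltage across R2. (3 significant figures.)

First combine the lower leg with the load: R2 ‖ R_L = 2.593 kΩ.
Voltage divider with the loaded lower leg: V_out = 40.5 × 2.593/(6.30 + 2.593) = 40.5 × 0.2916 = 11.81 V.
(Unloaded it would be 14.5 V; the load pulls it down.)

V_out ≈ 11.8 V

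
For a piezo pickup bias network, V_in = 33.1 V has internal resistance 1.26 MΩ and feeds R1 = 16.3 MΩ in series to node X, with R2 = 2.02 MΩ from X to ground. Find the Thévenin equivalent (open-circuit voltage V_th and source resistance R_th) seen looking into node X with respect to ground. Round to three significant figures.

V_th ≈ 3.41 V, R_th ≈ 1.81 MΩ

R1' = 1.26 + 16.3 = 17.56 MΩ (source resistance + R1).
With X open, the divider is unloaded: V_th = 33.1 × 2.02/19.58 = 3.415 V.
Looking into X with the source shorted: R_th = R1'·R2/(R1'+R2) = 17.56 × 2.02/19.58 = 1.812 MΩ.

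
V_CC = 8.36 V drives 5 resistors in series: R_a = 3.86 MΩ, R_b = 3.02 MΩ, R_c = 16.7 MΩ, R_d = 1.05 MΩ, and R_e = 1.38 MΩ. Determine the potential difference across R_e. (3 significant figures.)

V ≈ 0.444 V

Series total: ΣR = 3.86 + 3.02 + 16.7 + 1.05 + 1.38 = 26.01 MΩ.
By the voltage-divider rule, V = 8.36 × 1.380/26.01 = 0.4436 V.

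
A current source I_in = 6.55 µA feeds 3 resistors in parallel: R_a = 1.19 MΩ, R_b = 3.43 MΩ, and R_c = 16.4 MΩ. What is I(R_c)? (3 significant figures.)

Conductances: ΣG = 1/1.19 + 1/3.43 + 1/16.4 = 1.193 (1/MΩ).
Current divider: I(R_c) = I_in · G_k/ΣG = 6.55 × (0.06098/1.193) = 6.55 × 0.05112 = 0.3348 µA.

I ≈ 0.335 µA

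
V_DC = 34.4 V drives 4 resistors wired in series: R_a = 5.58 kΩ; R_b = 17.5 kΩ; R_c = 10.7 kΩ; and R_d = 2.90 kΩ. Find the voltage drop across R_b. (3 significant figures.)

V ≈ 16.4 V

ΣR = 5.58 + 17.5 + 10.7 + 2.90 = 36.68 kΩ.
By the voltage-divider rule, V = 34.4 × 17.50/36.68 = 16.41 V.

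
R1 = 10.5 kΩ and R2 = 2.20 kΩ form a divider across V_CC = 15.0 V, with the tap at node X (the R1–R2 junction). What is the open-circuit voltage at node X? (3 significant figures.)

Open-circuit (no load on X): V_th = V_CC · R2/(R1 + R2) = 15.0 × 2.20/(10.50 + 2.20) = 2.598 V.

V_th ≈ 2.60 V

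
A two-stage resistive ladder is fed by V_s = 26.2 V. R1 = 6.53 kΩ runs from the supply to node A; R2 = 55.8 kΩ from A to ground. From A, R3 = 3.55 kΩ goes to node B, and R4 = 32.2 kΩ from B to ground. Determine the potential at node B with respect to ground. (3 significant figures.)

Node A sees R2 in parallel with the series input of stage 2, R3 + R4 = 35.75 kΩ.
R2 ‖ (R3+R4) = 21.79 kΩ.
First divider: V_A = V_s · 21.79/(6.53 + 21.79) = 20.16 V.
V_B = V_A × 0.9007 = 18.16 V.

V_B ≈ 18.2 V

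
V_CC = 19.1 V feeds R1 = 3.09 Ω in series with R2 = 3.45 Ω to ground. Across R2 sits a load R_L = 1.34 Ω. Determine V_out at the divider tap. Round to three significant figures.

V_out ≈ 4.55 V

First combine the lower leg with the load: R2 ‖ R_L = 0.9651 Ω.
Now apply the divider: V_out = 19.1 × 0.2380 = 4.546 V.
(Unloaded it would be 10.1 V; the load pulls it down.)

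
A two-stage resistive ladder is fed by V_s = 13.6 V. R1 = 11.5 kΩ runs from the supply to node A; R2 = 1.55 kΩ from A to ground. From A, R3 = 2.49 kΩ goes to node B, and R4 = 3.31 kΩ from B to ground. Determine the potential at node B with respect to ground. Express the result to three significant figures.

V_B ≈ 0.746 V

Node A sees R2 in parallel with the series input of stage 2, R3 + R4 = 5.800 kΩ.
Effective lower resistance at A: R2 ‖ 5.800 = 1.223 kΩ.
First divider: V_A = V_s · 1.223/(11.5 + 1.223) = 1.307 V.
Stage 2 is unloaded, so V_B = V_A · R4/(R3+R4) = 1.307 × 3.31/5.800 = 0.7461 V.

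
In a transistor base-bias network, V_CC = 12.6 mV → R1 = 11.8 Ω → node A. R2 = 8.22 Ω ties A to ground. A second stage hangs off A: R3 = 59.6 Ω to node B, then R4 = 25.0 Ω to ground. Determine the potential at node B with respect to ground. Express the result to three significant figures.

The second stage (R3 + R4 = 84.60 Ω) loads node A in parallel with R2.
Effective lower resistance at A: R2 ‖ 84.60 = 7.492 Ω.
So V_A = 12.6 × 0.3883 = 4.893 mV.
V_B = V_A × 0.2955 = 1.446 mV.

V_B ≈ 1.45 mV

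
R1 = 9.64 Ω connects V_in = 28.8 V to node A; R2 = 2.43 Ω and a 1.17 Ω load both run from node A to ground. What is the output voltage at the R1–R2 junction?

First combine the lower leg with the load: R2 ‖ R_L = 0.7898 Ω.
Voltage divider with the loaded lower leg: V_out = 28.8 × 0.7898/(9.64 + 0.7898) = 28.8 × 0.07572 = 2.181 V.

V_out ≈ 2.18 V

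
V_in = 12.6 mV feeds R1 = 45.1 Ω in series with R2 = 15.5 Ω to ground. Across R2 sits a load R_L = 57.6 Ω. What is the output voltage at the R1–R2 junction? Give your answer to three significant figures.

V_out ≈ 2.69 mV

The load sits in parallel with R2, giving an effective lower resistance R2' = R2·R_L/(R2+R_L) = 12.21 Ω.
Voltage divider with the loaded lower leg: V_out = 12.6 × 12.21/(45.1 + 12.21) = 12.6 × 0.2131 = 2.685 mV.
(Unloaded it would be 3.22 mV; the load pulls it down.)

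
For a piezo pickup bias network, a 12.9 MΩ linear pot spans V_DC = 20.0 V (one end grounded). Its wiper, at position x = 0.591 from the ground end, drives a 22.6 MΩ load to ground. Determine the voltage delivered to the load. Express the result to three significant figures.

Split the track: R_lower = x·R_p = 7.624 MΩ, R_upper = (1−x)·R_p = 5.276 MΩ.
(x·R_p) ‖ R_L = 5.701 MΩ.
Then V_out = V_DC · 5.701/(5.276 + 5.701) = 10.39 V.

V_out ≈ 10.4 V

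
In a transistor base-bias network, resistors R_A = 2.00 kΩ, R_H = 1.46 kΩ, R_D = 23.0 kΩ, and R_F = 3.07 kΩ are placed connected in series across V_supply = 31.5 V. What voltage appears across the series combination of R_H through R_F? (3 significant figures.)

ΣR = 2.00 + 1.46 + 23.0 + 3.07 = 29.53 kΩ.
R_{R_H..R_F} = 1.46 + 23.0 + 3.07 = 27.53 kΩ.
By the voltage-divider rule, V = 31.5 × 27.53/29.53 = 29.37 V.

V ≈ 29.4 V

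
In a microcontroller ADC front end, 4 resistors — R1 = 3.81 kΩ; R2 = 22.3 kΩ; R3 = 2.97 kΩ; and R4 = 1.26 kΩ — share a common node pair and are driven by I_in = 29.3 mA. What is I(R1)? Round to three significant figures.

Total conductance ΣG = 1/3.81 + 1/22.3 + 1/2.97 + 1/1.26 = 1.438 (units of 1/kΩ).
R1 takes the fraction G_k/ΣG = 0.2625/1.438 = 0.1826, so I = 29.3 × 0.1826 = 5.349 mA.

I ≈ 5.35 mA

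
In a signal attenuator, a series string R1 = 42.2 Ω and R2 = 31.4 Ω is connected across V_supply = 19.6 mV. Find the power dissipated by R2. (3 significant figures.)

P ≈ 2.23 µW

The common current is I = 19.6/73.60 = 0.2663 mA.
V(R2) = I·R = 8.362 mV; P = V·I = 8.362 × 0.2663 = 2.227 µW.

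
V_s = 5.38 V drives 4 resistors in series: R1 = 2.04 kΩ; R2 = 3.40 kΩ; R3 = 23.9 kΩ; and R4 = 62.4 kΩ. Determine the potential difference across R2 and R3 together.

V ≈ 1.60 V

Series total: ΣR = 2.04 + 3.40 + 23.9 + 62.4 = 91.74 kΩ.
R_{R2..R3} = 3.40 + 23.9 = 27.30 kΩ.
V = V_s · R/ΣR = 5.38 × 0.2976 = 1.601 V.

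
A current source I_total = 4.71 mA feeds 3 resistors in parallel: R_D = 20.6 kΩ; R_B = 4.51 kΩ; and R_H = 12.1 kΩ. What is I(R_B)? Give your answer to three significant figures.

Conductances: ΣG = 1/20.6 + 1/4.51 + 1/12.1 = 0.3529 (1/kΩ).
By the current-divider rule, I = I_total · G_k/ΣG = 4.71 × 0.6283 = 2.959 mA.

I ≈ 2.96 mA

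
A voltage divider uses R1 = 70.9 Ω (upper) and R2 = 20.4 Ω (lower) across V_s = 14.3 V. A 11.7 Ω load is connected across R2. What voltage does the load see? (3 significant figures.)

First combine the lower leg with the load: R2 ‖ R_L = 7.436 Ω.
Now apply the divider: V_out = 14.3 × 0.09492 = 1.357 V.

V_out ≈ 1.36 V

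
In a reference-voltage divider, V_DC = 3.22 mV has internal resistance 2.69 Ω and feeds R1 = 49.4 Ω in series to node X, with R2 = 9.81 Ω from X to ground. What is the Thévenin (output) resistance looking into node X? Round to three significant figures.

R_th ≈ 8.26 Ω

R1' = 2.69 + 49.4 = 52.09 Ω (source resistance + R1).
Looking into X with the source shorted: R_th = R1'·R2/(R1'+R2) = 52.09 × 9.81/61.90 = 8.255 Ω.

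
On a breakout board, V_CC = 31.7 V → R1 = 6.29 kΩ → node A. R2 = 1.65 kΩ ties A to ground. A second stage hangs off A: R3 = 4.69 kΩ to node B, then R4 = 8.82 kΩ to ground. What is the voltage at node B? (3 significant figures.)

V_B ≈ 3.92 V

The second stage (R3 + R4 = 13.51 kΩ) loads node A in parallel with R2.
R2 ‖ (R3+R4) = 1.470 kΩ.
So V_A = 31.7 × 0.1895 = 6.006 V.
V_B = V_A × 0.6528 = 3.921 V.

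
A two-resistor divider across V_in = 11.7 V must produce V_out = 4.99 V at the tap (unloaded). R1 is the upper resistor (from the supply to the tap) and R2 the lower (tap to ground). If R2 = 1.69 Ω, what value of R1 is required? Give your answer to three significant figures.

The divider ratio is R2/(R1+R2) = 4.99/11.7 = 0.4265.
Rearranging, R1 = R2·(1−k)/k = 1.69 × 1.345 = 2.273 Ω.

R1 ≈ 2.27 Ω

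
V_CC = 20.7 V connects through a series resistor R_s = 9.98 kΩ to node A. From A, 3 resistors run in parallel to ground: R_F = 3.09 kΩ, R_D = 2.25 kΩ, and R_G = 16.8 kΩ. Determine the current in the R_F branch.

I ≈ 0.723 mA

Equivalent of the parallel group: R_p = 1.208 kΩ.
V_A = 20.7 × 1.208/11.19 = 2.236 V.
I(R_F) = V_A / R_F = 2.236/3.09 = 0.7235 mA.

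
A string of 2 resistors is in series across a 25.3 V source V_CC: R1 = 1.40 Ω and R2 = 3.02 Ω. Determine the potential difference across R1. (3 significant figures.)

V ≈ 8.01 V

ΣR = 1.40 + 3.02 = 4.420 Ω.
Voltage divider: V = V_CC · (1.400 / 4.420) = 25.3 × 0.3167 = 8.014 V.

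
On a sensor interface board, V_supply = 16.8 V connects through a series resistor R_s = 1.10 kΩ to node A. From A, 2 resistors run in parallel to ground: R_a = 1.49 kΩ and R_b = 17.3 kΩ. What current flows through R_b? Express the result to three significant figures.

Equivalent of the parallel group: R_p = 1.372 kΩ.
Node voltage V_A = V_supply · R_p/(R_s + R_p) = 16.8 × 0.5550 = 9.324 V.
Branch current I = V_A/R_b = 9.324/17.3 = 0.5389 mA.
(Check via current divider: I_total = 6.797 mA; share G_k/ΣG = 0.07930 → same result.)

I ≈ 0.539 mA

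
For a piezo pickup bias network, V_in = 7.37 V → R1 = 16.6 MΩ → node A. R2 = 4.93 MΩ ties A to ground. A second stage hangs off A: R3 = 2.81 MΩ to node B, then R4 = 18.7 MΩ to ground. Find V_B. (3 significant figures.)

V_B ≈ 1.25 V

Looking into the second stage from A: R3 + R4 = 21.51 MΩ appears in parallel with R2.
R2 ‖ (R3+R4) = 4.011 MΩ.
V_A = 7.37 × 4.011/(16.6 + 4.011) = 1.434 V.
Stage 2 is unloaded, so V_B = V_A · R4/(R3+R4) = 1.434 × 18.7/21.51 = 1.247 V.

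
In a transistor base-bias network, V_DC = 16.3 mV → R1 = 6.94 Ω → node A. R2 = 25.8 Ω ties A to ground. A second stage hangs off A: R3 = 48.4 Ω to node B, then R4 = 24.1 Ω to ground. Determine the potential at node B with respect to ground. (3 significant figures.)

V_B ≈ 3.97 mV

The second stage (R3 + R4 = 72.50 Ω) loads node A in parallel with R2.
Effective lower resistance at A: R2 ‖ 72.50 = 19.03 Ω.
First divider: V_A = V_DC · 19.03/(6.94 + 19.03) = 11.94 mV.
V_B = V_A × 0.3324 = 3.970 mV.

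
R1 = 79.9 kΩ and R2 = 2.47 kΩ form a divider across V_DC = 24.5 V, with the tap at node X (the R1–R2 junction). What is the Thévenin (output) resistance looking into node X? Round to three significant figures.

Looking into X with the source shorted: R_th = R1·R2/(R1+R2) = 79.90 × 2.47/82.37 = 2.396 kΩ.

R_th ≈ 2.40 kΩ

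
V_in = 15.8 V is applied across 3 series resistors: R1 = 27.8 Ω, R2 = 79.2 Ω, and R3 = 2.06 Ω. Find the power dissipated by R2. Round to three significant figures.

P ≈ 1.66 W

The common current is I = 15.8/109.1 = 0.1449 A.
P = I²R = 0.02099 × 79.2 = 1.662 W.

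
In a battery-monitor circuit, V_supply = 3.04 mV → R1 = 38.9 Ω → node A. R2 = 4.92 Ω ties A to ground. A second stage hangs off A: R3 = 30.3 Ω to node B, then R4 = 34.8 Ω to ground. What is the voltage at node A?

V_A ≈ 0.320 mV

Node A sees R2 in parallel with the series input of stage 2, R3 + R4 = 65.10 Ω.
R2 ‖ (R3+R4) = 4.574 Ω.
First divider: V_A = V_supply · 4.574/(38.9 + 4.574) = 0.3199 mV.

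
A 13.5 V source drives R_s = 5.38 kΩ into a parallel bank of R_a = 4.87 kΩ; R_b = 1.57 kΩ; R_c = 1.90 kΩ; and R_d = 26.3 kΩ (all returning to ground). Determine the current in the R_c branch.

Parallel bank: R_p = 1/(1/4.87 + 1/1.57 + 1/1.90 + 1/26.3) = 0.7109 kΩ.
Node voltage V_A = V_s · R_p/(R_s + R_p) = 13.5 × 0.1167 = 1.576 V.
I(R_c) = V_A / R_c = 1.576/1.90 = 0.8293 mA.

I ≈ 0.829 mA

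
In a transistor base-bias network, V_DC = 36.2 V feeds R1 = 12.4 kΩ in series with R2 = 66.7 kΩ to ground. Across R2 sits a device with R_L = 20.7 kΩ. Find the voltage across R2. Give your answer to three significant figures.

V_out ≈ 20.3 V

R2 ‖ R_L = (66.7 × 20.7)/(66.7 + 20.7) = 15.80 kΩ.
Then V_out = V_DC · R2'/(R1 + R2') = 36.2 × 15.80/28.20 = 20.28 V.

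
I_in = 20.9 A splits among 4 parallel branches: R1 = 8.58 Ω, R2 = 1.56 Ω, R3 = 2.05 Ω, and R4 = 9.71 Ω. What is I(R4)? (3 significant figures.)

I ≈ 1.60 A

Total conductance ΣG = 1/8.58 + 1/1.56 + 1/2.05 + 1/9.71 = 1.348 (units of 1/Ω).
By the current-divider rule, I = I_in · G_k/ΣG = 20.9 × 0.07638 = 1.596 A.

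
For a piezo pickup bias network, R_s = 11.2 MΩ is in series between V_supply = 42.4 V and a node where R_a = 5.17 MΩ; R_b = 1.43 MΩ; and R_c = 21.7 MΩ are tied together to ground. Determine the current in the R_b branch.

Combine the parallel branches: R_p = (1/5.17 + 1/1.43 + 1/21.7)⁻¹ = 1.065 MΩ.
V_A = 42.4 × 1.065/12.27 = 3.682 V.
I(R_b) = V_A / R_b = 3.682/1.43 = 2.575 µA.
(Check via current divider: I_total = 3.457 µA; share G_k/ΣG = 0.7449 → same result.)

I ≈ 2.58 µA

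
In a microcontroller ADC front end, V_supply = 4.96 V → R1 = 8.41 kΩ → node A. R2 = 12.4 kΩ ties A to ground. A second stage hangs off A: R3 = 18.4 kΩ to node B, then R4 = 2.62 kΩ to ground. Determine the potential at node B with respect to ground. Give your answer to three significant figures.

Looking into the second stage from A: R3 + R4 = 21.02 kΩ appears in parallel with R2.
Effective lower resistance at A: R2 ‖ 21.02 = 7.799 kΩ.
V_A = 4.96 × 7.799/(8.41 + 7.799) = 2.387 V.
Then the unloaded second divider: V_B = V_A × R4/(R3+R4) = 2.387 × 0.1246 = 0.2975 V.

V_B ≈ 0.297 V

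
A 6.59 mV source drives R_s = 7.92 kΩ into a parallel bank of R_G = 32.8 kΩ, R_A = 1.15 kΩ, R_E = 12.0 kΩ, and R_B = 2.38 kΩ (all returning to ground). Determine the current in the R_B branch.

I ≈ 0.229 µA

Combine the parallel branches: R_p = (1/32.8 + 1/1.15 + 1/12.0 + 1/2.38)⁻¹ = 0.7125 kΩ.
V_A = 6.59 × 0.7125/8.632 = 0.5439 mV.
I(R_B) = V_A / R_B = 0.5439/2.38 = 0.2285 µA.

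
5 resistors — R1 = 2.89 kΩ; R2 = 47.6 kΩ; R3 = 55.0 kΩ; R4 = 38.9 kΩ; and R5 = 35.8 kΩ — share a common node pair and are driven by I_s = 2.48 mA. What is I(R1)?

I ≈ 1.96 mA

Total conductance ΣG = 1/2.89 + 1/47.6 + 1/55.0 + 1/38.9 + 1/35.8 = 0.4389 (units of 1/kΩ).
By the current-divider rule, I = I_s · G_k/ΣG = 2.48 × 0.7885 = 1.955 mA.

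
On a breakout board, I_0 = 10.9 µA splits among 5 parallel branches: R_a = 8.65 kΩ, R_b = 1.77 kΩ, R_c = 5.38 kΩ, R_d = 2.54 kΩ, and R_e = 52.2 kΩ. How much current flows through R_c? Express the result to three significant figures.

I ≈ 1.58 µA

ΣG = 1/8.65 + 1/1.77 + 1/5.38 + 1/2.54 + 1/52.2 = 1.279.
Current divider: I(R_c) = I_0 · G_k/ΣG = 10.9 × (0.1859/1.279) = 10.9 × 0.1453 = 1.584 µA.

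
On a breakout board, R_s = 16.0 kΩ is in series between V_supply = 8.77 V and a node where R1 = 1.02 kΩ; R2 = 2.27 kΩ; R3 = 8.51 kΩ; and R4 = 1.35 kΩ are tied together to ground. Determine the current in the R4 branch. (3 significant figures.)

Equivalent of the parallel group: R_p = 0.4388 kΩ.
Node voltage V_A = V_supply · R_p/(R_s + R_p) = 8.77 × 0.02669 = 0.2341 V.
Branch current I = V_A/R4 = 0.2341/1.35 = 0.1734 mA.
(Check via current divider: I_total = 0.5335 mA; share G_k/ΣG = 0.3250 → same result.)

I ≈ 0.173 mA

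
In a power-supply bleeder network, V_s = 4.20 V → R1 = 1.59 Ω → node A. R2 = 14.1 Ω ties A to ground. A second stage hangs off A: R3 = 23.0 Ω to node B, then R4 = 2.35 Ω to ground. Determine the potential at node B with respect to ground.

The second stage (R3 + R4 = 25.35 Ω) loads node A in parallel with R2.
Effective lower resistance at A: R2 ‖ 25.35 = 9.060 Ω.
V_A = 4.20 × 9.060/(1.59 + 9.060) = 3.573 V.
Stage 2 is unloaded, so V_B = V_A · R4/(R3+R4) = 3.573 × 2.35/25.35 = 0.3312 V.

V_B ≈ 0.331 V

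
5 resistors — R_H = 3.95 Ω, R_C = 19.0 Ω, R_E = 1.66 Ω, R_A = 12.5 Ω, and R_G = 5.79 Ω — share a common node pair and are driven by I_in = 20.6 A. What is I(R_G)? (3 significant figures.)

I ≈ 3.06 A

Total conductance ΣG = 1/3.95 + 1/19.0 + 1/1.66 + 1/12.5 + 1/5.79 = 1.161 (units of 1/Ω).
R_G takes the fraction G_k/ΣG = 0.1727/1.161 = 0.1488, so I = 20.6 × 0.1488 = 3.065 A.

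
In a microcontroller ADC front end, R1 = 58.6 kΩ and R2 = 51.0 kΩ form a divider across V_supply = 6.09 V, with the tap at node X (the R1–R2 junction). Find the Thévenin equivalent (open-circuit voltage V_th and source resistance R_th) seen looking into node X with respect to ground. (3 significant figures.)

V_th ≈ 2.83 V, R_th ≈ 27.3 kΩ

With X open, the divider is unloaded: V_th = 6.09 × 51.0/109.6 = 2.834 V.
Looking into X with the source shorted: R_th = R1·R2/(R1+R2) = 58.60 × 51.0/109.6 = 27.27 kΩ.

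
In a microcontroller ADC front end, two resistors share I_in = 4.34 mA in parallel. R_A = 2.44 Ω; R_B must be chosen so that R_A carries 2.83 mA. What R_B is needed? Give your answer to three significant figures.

R_B ≈ 4.57 Ω

Two-branch current divider: I_A = I_in · R_B/(R_A + R_B).
With f = 0.6521, R_B = R_A · f/(1−f) = 2.44 × 1.874 = 4.573 Ω.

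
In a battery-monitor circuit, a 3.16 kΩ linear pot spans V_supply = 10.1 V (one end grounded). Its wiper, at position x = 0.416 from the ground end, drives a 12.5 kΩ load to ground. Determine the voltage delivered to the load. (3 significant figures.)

V_out ≈ 3.96 V

Lower segment x·R_p = 1.315 kΩ; upper segment (1−x)·R_p = 1.845 kΩ.
(x·R_p) ‖ R_L = 1.189 kΩ.
Then V_out = V_supply · 1.189/(1.845 + 1.189) = 3.958 V.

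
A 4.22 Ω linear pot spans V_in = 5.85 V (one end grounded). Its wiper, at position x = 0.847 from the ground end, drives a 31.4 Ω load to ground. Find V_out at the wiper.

V_out ≈ 4.87 V

Split the track: R_lower = x·R_p = 3.574 Ω, R_upper = (1−x)·R_p = 0.6457 Ω.
Lower segment in parallel with the load: 3.574 ‖ 31.4 = 3.209 Ω.
V_out = 5.85 × 3.209/(0.6457 + 3.209) = 4.870 V.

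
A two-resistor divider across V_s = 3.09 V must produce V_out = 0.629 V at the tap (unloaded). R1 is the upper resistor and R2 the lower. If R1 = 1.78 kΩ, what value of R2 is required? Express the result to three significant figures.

V_out/V_s = R2/(R1+R2) = 0.2036.
R2 = R1 · 0.2036/(1 − 0.2036) = 0.4549 kΩ.

R2 ≈ 0.455 kΩ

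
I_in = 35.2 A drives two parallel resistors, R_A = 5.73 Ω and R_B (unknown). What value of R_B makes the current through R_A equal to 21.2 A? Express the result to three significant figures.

In a two-way split, I_A/I_in = R_B/(R_A + R_B).
With f = 0.6023, R_B = R_A · f/(1−f) = 5.73 × 1.514 = 8.677 Ω.

R_B ≈ 8.68 Ω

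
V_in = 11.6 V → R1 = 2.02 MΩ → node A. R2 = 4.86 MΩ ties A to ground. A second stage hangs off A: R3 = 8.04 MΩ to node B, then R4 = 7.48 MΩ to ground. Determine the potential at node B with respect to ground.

Node A sees R2 in parallel with the series input of stage 2, R3 + R4 = 15.52 MΩ.
Effective lower resistance at A: R2 ‖ 15.52 = 3.701 MΩ.
First divider: V_A = V_in · 3.701/(2.02 + 3.701) = 7.504 V.
V_B = V_A × 0.4820 = 3.617 V.

V_B ≈ 3.62 V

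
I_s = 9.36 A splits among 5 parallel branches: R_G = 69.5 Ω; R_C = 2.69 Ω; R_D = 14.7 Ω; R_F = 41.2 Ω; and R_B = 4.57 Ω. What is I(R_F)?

I ≈ 0.326 A

ΣG = 1/69.5 + 1/2.69 + 1/14.7 + 1/41.2 + 1/4.57 = 0.6973.
Current divider: I(R_F) = I_s · G_k/ΣG = 9.36 × (0.02427/0.6973) = 9.36 × 0.03481 = 0.3258 A.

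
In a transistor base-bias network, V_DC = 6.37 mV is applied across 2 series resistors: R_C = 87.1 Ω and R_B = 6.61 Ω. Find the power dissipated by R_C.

The common current is I = 6.37/93.71 = 0.06798 mA.
P = I²R = 0.004621 × 87.1 = 0.4025 µW.

P ≈ 0.402 µW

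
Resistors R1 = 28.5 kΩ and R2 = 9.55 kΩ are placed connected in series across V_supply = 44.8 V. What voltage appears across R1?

ΣR = 28.5 + 9.55 = 38.05 kΩ.
By the voltage-divider rule, V = 44.8 × 28.50/38.05 = 33.56 V.

V ≈ 33.6 V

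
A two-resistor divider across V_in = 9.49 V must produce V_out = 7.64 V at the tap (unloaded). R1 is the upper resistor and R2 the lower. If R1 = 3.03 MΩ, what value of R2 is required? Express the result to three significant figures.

V_out/V_in = R2/(R1+R2) = 0.8051.
So R2 = R1 · V_out/(V_in − V_out) = 3.03 × 7.64/(9.49 − 7.64) = 3.03 × 4.130 = 12.51 MΩ.

R2 ≈ 12.5 MΩ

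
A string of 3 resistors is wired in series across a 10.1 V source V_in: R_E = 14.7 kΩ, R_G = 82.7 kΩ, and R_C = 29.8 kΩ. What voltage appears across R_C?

ΣR = 14.7 + 82.7 + 29.8 = 127.2 kΩ.
Voltage divider: V = V_in · (29.80 / 127.2) = 10.1 × 0.2343 = 2.366 V.

V ≈ 2.37 V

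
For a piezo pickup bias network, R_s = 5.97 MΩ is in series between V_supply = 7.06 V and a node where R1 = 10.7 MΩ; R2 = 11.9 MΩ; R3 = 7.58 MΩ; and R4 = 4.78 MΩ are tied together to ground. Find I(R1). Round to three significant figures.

Combine the parallel branches: R_p = (1/10.7 + 1/11.9 + 1/7.58 + 1/4.78)⁻¹ = 1.928 MΩ.
Node voltage V_A = V_supply · R_p/(R_s + R_p) = 7.06 × 0.2441 = 1.724 V.
Branch current I = V_A/R1 = 1.724/10.7 = 0.1611 µA.
(Equivalently: I_total = 0.8939 µA, then current-divider fraction G_k/ΣG = 0.1802.)

I ≈ 0.161 µA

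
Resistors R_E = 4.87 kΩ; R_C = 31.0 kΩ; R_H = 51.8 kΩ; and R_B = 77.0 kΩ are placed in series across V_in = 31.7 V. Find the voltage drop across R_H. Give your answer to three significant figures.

V ≈ 9.97 V

Series total: ΣR = 4.87 + 31.0 + 51.8 + 77.0 = 164.7 kΩ.
By the voltage-divider rule, V = 31.7 × 51.80/164.7 = 9.972 V.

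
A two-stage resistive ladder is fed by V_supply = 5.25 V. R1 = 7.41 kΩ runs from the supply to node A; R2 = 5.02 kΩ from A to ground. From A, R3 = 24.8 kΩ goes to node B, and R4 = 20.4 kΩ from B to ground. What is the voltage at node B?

Looking into the second stage from A: R3 + R4 = 45.20 kΩ appears in parallel with R2.
R2 ‖ (R3+R4) = 4.518 kΩ.
First divider: V_A = V_supply · 4.518/(7.41 + 4.518) = 1.989 V.
V_B = V_A × 0.4513 = 0.8975 V.

V_B ≈ 0.898 V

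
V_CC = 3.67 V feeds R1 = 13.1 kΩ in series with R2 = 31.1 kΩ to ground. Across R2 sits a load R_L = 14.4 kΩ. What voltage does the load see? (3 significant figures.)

First combine the lower leg with the load: R2 ‖ R_L = 9.843 kΩ.
Then V_out = V_CC · R2'/(R1 + R2') = 3.67 × 9.843/22.94 = 1.574 V.
(Unloaded it would be 2.58 V; the load pulls it down.)

V_out ≈ 1.57 V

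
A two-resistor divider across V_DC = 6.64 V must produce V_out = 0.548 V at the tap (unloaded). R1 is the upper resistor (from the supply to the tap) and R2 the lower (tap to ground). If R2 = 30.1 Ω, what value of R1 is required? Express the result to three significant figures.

R1 ≈ 335 Ω

V_out/V_DC = R2/(R1+R2) = 0.08253.
So R1 = R2 · (V_DC/V_out − 1) = 30.1 × (6.64/0.548 − 1) = 30.1 × 11.12 = 334.6 Ω.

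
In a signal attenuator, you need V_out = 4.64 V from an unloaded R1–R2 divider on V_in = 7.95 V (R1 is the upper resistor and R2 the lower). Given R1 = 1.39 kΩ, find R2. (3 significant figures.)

R2 ≈ 1.95 kΩ

V_out/V_in = R2/(R1+R2) = 0.5836.
Rearranging, R2 = R1·k/(1−k) = 1.39 × 1.402 = 1.949 kΩ.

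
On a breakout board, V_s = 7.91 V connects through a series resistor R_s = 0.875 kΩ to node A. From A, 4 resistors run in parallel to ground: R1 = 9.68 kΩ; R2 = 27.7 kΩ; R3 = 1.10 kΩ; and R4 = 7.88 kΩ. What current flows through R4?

Equivalent of the parallel group: R_p = 0.8508 kΩ.
V_A by voltage divider: V_A = 7.91 × 0.8508/(0.875 + 0.8508) = 3.899 V.
Branch current I = V_A/R4 = 3.899/7.88 = 0.4949 mA.

I ≈ 0.495 mA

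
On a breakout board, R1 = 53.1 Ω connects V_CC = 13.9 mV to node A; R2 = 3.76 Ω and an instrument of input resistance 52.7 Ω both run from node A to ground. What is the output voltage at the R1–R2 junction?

First combine the lower leg with the load: R2 ‖ R_L = 3.510 Ω.
Voltage divider with the loaded lower leg: V_out = 13.9 × 3.510/(53.1 + 3.510) = 13.9 × 0.06200 = 0.8618 mV.

V_out ≈ 0.862 mV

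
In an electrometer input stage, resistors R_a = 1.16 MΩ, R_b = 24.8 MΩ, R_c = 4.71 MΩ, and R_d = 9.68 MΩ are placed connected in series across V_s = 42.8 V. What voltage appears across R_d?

ΣR = 1.16 + 24.8 + 4.71 + 9.68 = 40.35 MΩ.
V = V_s · R/ΣR = 42.8 × 0.2399 = 10.27 V.

V ≈ 10.3 V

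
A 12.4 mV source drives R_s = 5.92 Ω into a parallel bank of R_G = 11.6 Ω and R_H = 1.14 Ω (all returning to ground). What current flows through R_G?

Parallel bank: R_p = 1/(1/11.6 + 1/1.14) = 1.038 Ω.
Node voltage V_A = V_in · R_p/(R_s + R_p) = 12.4 × 0.1492 = 1.850 mV.
Branch current I = V_A/R_G = 1.850/11.6 = 0.1595 mA.

I ≈ 0.159 mA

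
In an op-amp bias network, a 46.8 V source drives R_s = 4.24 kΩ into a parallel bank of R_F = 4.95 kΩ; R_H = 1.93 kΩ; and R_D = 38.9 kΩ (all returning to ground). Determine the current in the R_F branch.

Combine the parallel branches: R_p = (1/4.95 + 1/1.93 + 1/38.9)⁻¹ = 1.341 kΩ.
V_A by voltage divider: V_A = 46.8 × 1.341/(4.24 + 1.341) = 11.24 V.
Branch current I = V_A/R_F = 11.24/4.95 = 2.271 mA.

I ≈ 2.27 mA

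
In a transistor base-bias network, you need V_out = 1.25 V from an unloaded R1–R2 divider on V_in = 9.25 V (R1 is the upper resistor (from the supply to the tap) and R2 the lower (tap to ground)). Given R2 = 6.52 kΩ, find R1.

R1 ≈ 41.7 kΩ

The divider ratio is R2/(R1+R2) = 1.25/9.25 = 0.1351.
Rearranging, R1 = R2·(1−k)/k = 6.52 × 6.400 = 41.73 kΩ.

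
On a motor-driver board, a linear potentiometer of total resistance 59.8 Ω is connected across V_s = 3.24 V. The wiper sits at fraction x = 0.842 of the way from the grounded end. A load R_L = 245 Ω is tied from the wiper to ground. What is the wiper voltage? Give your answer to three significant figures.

The pot divides into 9.448 Ω above the wiper and 50.35 Ω below.
Lower segment in parallel with the load: 50.35 ‖ 245 = 41.77 Ω.
Then V_out = V_s · 41.77/(9.448 + 41.77) = 2.642 V.
(Unloaded: V_out = x·V_s = 2.73 V.)

V_out ≈ 2.64 V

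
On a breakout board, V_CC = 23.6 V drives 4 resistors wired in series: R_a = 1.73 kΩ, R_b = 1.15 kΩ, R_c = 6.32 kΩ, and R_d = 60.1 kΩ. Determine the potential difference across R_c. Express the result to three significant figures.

V ≈ 2.15 V

Series total: ΣR = 1.73 + 1.15 + 6.32 + 60.1 = 69.30 kΩ.
By the voltage-divider rule, V = 23.6 × 6.320/69.30 = 2.152 V.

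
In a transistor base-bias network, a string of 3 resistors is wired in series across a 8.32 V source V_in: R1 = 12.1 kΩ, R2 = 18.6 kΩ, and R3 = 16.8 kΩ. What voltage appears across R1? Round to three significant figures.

V ≈ 2.12 V

Total series resistance ΣR = 12.1 + 18.6 + 16.8 = 47.50 kΩ.
By the voltage-divider rule, V = 8.32 × 12.10/47.50 = 2.119 V.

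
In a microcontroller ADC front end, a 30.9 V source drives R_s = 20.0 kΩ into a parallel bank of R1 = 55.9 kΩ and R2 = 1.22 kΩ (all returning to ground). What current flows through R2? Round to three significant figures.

I ≈ 1.43 mA

Combine the parallel branches: R_p = (1/55.9 + 1/1.22)⁻¹ = 1.194 kΩ.
Node voltage V_A = V_s · R_p/(R_s + R_p) = 30.9 × 0.05633 = 1.741 V.
Branch current I = V_A/R2 = 1.741/1.22 = 1.427 mA.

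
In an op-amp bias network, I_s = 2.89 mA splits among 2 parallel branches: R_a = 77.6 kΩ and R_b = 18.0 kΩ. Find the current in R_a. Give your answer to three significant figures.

For two parallel branches, I_k = I_s · (other R)/(sum of R).
I(R_a) = 2.89 × 18.0/(77.6 + 18.0) = 2.89 × 0.1883 = 0.5441 mA.

I ≈ 0.544 mA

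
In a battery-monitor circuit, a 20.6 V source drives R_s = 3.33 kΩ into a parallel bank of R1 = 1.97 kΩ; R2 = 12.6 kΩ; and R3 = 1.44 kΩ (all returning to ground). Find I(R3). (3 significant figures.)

I ≈ 2.72 mA

Parallel bank: R_p = 1/(1/1.97 + 1/12.6 + 1/1.44) = 0.7804 kΩ.
V_A by voltage divider: V_A = 20.6 × 0.7804/(3.33 + 0.7804) = 3.911 V.
Branch current I = V_A/R3 = 3.911/1.44 = 2.716 mA.
(Equivalently: I_total = 5.012 mA, then current-divider fraction G_k/ΣG = 0.5419.)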